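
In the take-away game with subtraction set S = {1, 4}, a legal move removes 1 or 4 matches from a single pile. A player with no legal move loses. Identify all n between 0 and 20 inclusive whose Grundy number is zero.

0, 2, 5, 7, 10, 12, 15, 17, 20

n :  0  1  2  3  4  5  6  7  8  9 10 11 12 13 14 15 16 17 18 19 20
G :  0  1  0  1  2  0  1  0  1  2  0  1  0  1  2  0  1  0  1  2  0
P-positions are exactly the n with G(n) = 0.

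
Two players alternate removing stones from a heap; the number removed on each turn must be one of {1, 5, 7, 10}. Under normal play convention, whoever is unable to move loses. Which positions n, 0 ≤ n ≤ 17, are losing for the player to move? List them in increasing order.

0, 2, 4, 6, 8, 17

G(0) = 0
G(1) = mex{0} = 1
G(2) = mex{1} = 0
G(3) = mex{0} = 1
G(4) = mex{1} = 0
G(5) = mex{0,0} = 1
G(6) = mex{1,1} = 0
G(7) = mex{0,0,0} = 1
G(8) = mex{1,1,1} = 0
G(9) = mex{0,0,0} = 1
G(10) = mex{1,1,1,0} = 2
G(11) = mex{2,0,0,1} = 3
G(12) = mex{3,1,1,0} = 2
G(13) = mex{2,0,0,1} = 3
G(14) = mex{3,1,1,0} = 2
G(15) = mex{2,2,0,1} = 3
G(16) = mex{3,3,1,0} = 2
G(17) = mex{2,2,2,1} = 0
P-positions are exactly the n with G(n) = 0.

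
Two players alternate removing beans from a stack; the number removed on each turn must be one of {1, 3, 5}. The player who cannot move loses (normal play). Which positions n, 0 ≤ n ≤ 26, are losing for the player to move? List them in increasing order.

0, 2, 4, 6, 8, 10, 12, 14, 16, 18, 20, 22, 24, 26

G(0) = 0
G(1) = mex{0} = 1
G(2) = mex{1} = 0
G(3) = mex{0,0} = 1
G(4) = mex{1,1} = 0
G(5) = mex{0,0,0} = 1
G(6) = mex{1,1,1} = 0
G(7) = mex{0,0,0} = 1
G(8) = mex{1,1,1} = 0
G(9) = mex{0,0,0} = 1
G(10) = mex{1,1,1} = 0
G(11) = mex{0,0,0} = 1
G(12) = mex{1,1,1} = 0
G(13) = mex{0,0,0} = 1
G(14) = mex{1,1,1} = 0
G(15) = mex{0,0,0} = 1
G(16) = mex{1,1,1} = 0
G(17) = mex{0,0,0} = 1
G(18) = mex{1,1,1} = 0
G(19) = mex{0,0,0} = 1
G(20) = mex{1,1,1} = 0
G(21) = mex{0,0,0} = 1
G(22) = mex{1,1,1} = 0
G(23) = mex{0,0,0} = 1
G(24) = mex{1,1,1} = 0
G(25) = mex{0,0,0} = 1
G(26) = mex{1,1,1} = 0
P-positions are exactly the n with G(n) = 0.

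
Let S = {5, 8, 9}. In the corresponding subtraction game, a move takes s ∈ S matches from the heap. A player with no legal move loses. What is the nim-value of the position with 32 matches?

0

n :  0  1  2  3  4  5  6  7  8  9 10 11 12 13 14 15 16 17 18 19 20 21 22 23 24 25 26 27 28 29 30 31 32
G :  0  0  0  0  0  1  1  1  1  1  2  2  2  2  0  0  0  0  0  1  1  1  1  1  2  2  2  2  0  0  0  0  0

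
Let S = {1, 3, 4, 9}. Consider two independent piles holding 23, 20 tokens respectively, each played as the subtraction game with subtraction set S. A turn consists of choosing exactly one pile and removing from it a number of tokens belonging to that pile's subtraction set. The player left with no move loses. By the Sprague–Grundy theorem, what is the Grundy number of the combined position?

All piles use S = {1, 3, 4, 9}:
n :  0  1  2  3  4  5  6  7  8  9 10 11 12 13 14 15 16 17 18 19 20 21 22 23
G :  0  1  0  1  2  3  2  0  1  4  3  2  0  1  0  1  2  3  2  0  1  4  3  2
Pile A: G(23) = 2.
Pile B: G(20) = 1.
Combined Grundy value = 2 ⊕ 1 = 3.

3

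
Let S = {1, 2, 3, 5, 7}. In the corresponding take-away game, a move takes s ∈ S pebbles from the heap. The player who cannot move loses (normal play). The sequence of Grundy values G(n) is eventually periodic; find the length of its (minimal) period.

4

n :  0  1  2  3  4  5  6  7  8  9 10 11 12 13 14
G :  0  1  2  3  0  1  2  3  0  1  2  3  0  1  2
G(n+4) = G(n) holds for n = 0,…,6 (a full window of length max(S) = 7), so the sequence is purely periodic with period 4.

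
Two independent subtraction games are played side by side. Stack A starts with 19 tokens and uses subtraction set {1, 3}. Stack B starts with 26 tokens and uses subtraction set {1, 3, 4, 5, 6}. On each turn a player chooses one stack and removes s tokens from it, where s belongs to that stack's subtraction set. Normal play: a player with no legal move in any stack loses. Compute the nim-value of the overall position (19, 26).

5

Stack A, S = {1, 3}:
G(0) = 0
G(1) = mex{0} = 1
G(2) = mex{1} = 0
G(3) = mex{0,0} = 1
G(4) = mex{1,1} = 0
G(5) = mex{0,0} = 1
G(6) = mex{1,1} = 0
G(7) = mex{0,0} = 1
G(8) = mex{1,1} = 0
G(9) = mex{0,0} = 1
G(10) = mex{1,1} = 0
G(11) = mex{0,0} = 1
G(12) = mex{1,1} = 0
G(13) = mex{0,0} = 1
G(14) = mex{1,1} = 0
G(15) = mex{0,0} = 1
G(16) = mex{1,1} = 0
G(17) = mex{0,0} = 1
G(18) = mex{1,1} = 0
G(19) = mex{0,0} = 1
G_A(19) = 1.
Stack B, S = {1, 3, 4, 5, 6}:
G(0) = 0
G(1) = mex{0} = 1
G(2) = mex{1} = 0
G(3) = mex{0,0} = 1
G(4) = mex{1,1,0} = 2
G(5) = mex{2,0,1,0} = 3
G(6) = mex{3,1,0,1,0} = 2
G(7) = mex{2,2,1,0,1} = 3
G(8) = mex{3,3,2,1,0} = 4
G(9) = mex{4,2,3,2,1} = 0
G(10) = mex{0,3,2,3,2} = 1
G(11) = mex{1,4,3,2,3} = 0
G(12) = mex{0,0,4,3,2} = 1
G(13) = mex{1,1,0,4,3} = 2
G(14) = mex{2,0,1,0,4} = 3
G(15) = mex{3,1,0,1,0} = 2
G(16) = mex{2,2,1,0,1} = 3
G(17) = mex{3,3,2,1,0} = 4
G(18) = mex{4,2,3,2,1} = 0
G(19) = mex{0,3,2,3,2} = 1
G(20) = mex{1,4,3,2,3} = 0
G(21) = mex{0,0,4,3,2} = 1
G(22) = mex{1,1,0,4,3} = 2
G(23) = mex{2,0,1,0,4} = 3
G(24) = mex{3,1,0,1,0} = 2
G(25) = mex{2,2,1,0,1} = 3
G(26) = mex{3,3,2,1,0} = 4
G_B(26) = 4.
Combined Grundy value = 1 ⊕ 4 = 5.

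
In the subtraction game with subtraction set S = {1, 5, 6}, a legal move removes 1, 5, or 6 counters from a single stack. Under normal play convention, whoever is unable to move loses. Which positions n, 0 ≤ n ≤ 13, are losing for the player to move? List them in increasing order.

G(0) = 0
G(1) = mex{0} = 1
G(2) = mex{1} = 0
G(3) = mex{0} = 1
G(4) = mex{1} = 0
G(5) = mex{0,0} = 1
G(6) = mex{1,1,0} = 2
G(7) = mex{2,0,1} = 3
G(8) = mex{3,1,0} = 2
G(9) = mex{2,0,1} = 3
G(10) = mex{3,1,0} = 2
G(11) = mex{2,2,1} = 0
G(12) = mex{0,3,2} = 1
G(13) = mex{1,2,3} = 0
P-positions are exactly the n with G(n) = 0.

0, 2, 4, 11, 13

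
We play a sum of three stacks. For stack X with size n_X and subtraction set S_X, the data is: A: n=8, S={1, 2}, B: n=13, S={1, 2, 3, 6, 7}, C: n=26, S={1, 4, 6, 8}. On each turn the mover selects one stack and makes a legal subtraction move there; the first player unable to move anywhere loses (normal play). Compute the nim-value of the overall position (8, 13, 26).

3

Stack A, S = {1, 2}:
n : 0 1 2 3 4 5 6 7 8
G : 0 1 2 0 1 2 0 1 2
G_A(8) = 2.
Stack B, S = {1, 2, 3, 6, 7}:
n :  0  1  2  3  4  5  6  7  8  9 10 11 12 13
G :  0  1  2  3  0  1  2  3  0  1  2  3  0  1
G_B(13) = 1.
Stack C, S = {1, 4, 6, 8}:
G(0) = 0
G(1) = mex{0} = 1
G(2) = mex{1} = 0
G(3) = mex{0} = 1
G(4) = mex{1,0} = 2
G(5) = mex{2,1} = 0
G(6) = mex{0,0,0} = 1
G(7) = mex{1,1,1} = 0
G(8) = mex{0,2,0,0} = 1
G(9) = mex{1,0,1,1} = 2
G(10) = mex{2,1,2,0} = 3
G(11) = mex{3,0,0,1} = 2
G(12) = mex{2,1,1,2} = 0
G(13) = mex{0,2,0,0} = 1
G(14) = mex{1,3,1,1} = 0
G(15) = mex{0,2,2,0} = 1
G(16) = mex{1,0,3,1} = 2
G(17) = mex{2,1,2,2} = 0
G(18) = mex{0,0,0,3} = 1
G(19) = mex{1,1,1,2} = 0
G(20) = mex{0,2,0,0} = 1
G(21) = mex{1,0,1,1} = 2
G(22) = mex{2,1,2,0} = 3
G(23) = mex{3,0,0,1} = 2
G(24) = mex{2,1,1,2} = 0
G(25) = mex{0,2,0,0} = 1
G(26) = mex{1,3,1,1} = 0
G_C(26) = 0.
Combined Grundy value = 2 ⊕ 1 ⊕ 0 = 3.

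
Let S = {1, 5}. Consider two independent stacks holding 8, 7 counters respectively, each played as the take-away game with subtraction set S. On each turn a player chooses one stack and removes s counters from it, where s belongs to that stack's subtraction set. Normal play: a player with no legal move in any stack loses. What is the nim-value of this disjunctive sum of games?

1

All stacks use S = {1, 5}:
G(0) = 0
G(1) = mex{0} = 1
G(2) = mex{1} = 0
G(3) = mex{0} = 1
G(4) = mex{1} = 0
G(5) = mex{0,0} = 1
G(6) = mex{1,1} = 0
G(7) = mex{0,0} = 1
G(8) = mex{1,1} = 0
Stack A: G(8) = 0.
Stack B: G(7) = 1.
Combined Grundy value = 0 ⊕ 1 = 1.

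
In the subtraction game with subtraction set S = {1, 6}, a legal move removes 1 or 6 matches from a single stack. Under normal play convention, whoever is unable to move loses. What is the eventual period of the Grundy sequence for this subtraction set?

7

G(0) = 0
G(1) = mex{0} = 1
G(2) = mex{1} = 0
G(3) = mex{0} = 1
G(4) = mex{1} = 0
G(5) = mex{0} = 1
G(6) = mex{1,0} = 2
G(7) = mex{2,1} = 0
G(8) = mex{0,0} = 1
G(9) = mex{1,1} = 0
G(10) = mex{0,0} = 1
G(11) = mex{1,1} = 0
G(12) = mex{0,2} = 1
G(13) = mex{1,0} = 2
G(14) = mex{2,1} = 0
G(15) = mex{0,0} = 1
G(n+7) = G(n) holds for n = 0,…,5 (a full window of length max(S) = 6), so the sequence is purely periodic with period 7.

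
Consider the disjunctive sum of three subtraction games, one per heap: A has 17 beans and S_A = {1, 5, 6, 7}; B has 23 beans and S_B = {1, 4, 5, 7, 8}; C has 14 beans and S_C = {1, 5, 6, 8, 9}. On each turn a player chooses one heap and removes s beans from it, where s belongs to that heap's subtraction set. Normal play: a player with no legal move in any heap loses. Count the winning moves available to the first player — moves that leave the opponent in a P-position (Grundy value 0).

Heap A, S = {1, 5, 6, 7}:
G(0) = 0
G(1) = mex{0} = 1
G(2) = mex{1} = 0
G(3) = mex{0} = 1
G(4) = mex{1} = 0
G(5) = mex{0,0} = 1
G(6) = mex{1,1,0} = 2
G(7) = mex{2,0,1,0} = 3
G(8) = mex{3,1,0,1} = 2
G(9) = mex{2,0,1,0} = 3
G(10) = mex{3,1,0,1} = 2
G(11) = mex{2,2,1,0} = 3
G(12) = mex{3,3,2,1} = 0
G(13) = mex{0,2,3,2} = 1
G(14) = mex{1,3,2,3} = 0
G(15) = mex{0,2,3,2} = 1
G(16) = mex{1,3,2,3} = 0
G(17) = mex{0,0,3,2} = 1
G_A(17) = 1.
Heap B, S = {1, 4, 5, 7, 8}:
n :  0  1  2  3  4  5  6  7  8  9 10 11 12 13 14 15 16 17 18 19 20 21 22 23
G :  0  1  0  1  2  3  2  3  4  5  4  0  1  0  1  2  3  2  3  4  5  4  0  1
G_B(23) = 1.
Heap C, S = {1, 5, 6, 8, 9}:
G(0) = 0
G(1) = mex{0} = 1
G(2) = mex{1} = 0
G(3) = mex{0} = 1
G(4) = mex{1} = 0
G(5) = mex{0,0} = 1
G(6) = mex{1,1,0} = 2
G(7) = mex{2,0,1} = 3
G(8) = mex{3,1,0,0} = 2
G(9) = mex{2,0,1,1,0} = 3
G(10) = mex{3,1,0,0,1} = 2
G(11) = mex{2,2,1,1,0} = 3
G(12) = mex{3,3,2,0,1} = 4
G(13) = mex{4,2,3,1,0} = 5
G(14) = mex{5,3,2,2,1} = 0
G_C(14) = 0.
Combined Grundy value = 1 ⊕ 1 ⊕ 0 = 0.
A winning move leaves total XOR = 0, i.e. changes one component's Grundy value g to g ⊕ X where X is the current total.
Heap A: target g' = 1⊕0 = 1, but every legal move changes the Grundy value (mex property), so 0 moves.
Heap B: target g' = 1⊕0 = 1, but every legal move changes the Grundy value (mex property), so 0 moves.
Heap C: target g' = 0⊕0 = 0, but every legal move changes the Grundy value (mex property), so 0 moves.

0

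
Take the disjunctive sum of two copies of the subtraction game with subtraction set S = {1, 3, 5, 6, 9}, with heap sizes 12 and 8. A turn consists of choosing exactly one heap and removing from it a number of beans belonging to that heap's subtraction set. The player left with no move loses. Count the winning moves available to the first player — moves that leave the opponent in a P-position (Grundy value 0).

All heaps use S = {1, 3, 5, 6, 9}:
n :  0  1  2  3  4  5  6  7  8  9 10 11 12
G :  0  1  0  1  0  1  2  3  2  3  2  3  0
Heap A: G(12) = 0.
Heap B: G(8) = 2.
Combined Grundy value = 0 ⊕ 2 = 2.
A winning move leaves total XOR = 0, i.e. changes one component's Grundy value g to g ⊕ X where X is the current total.
Heap A: need g' = 0⊕2 = 2. Options: 12−1→G=3, 12−3→G=3, 12−5→G=3, 12−6→G=2, 12−9→G=1. Hits: 1.
Heap B: need g' = 2⊕2 = 0. Options: 8−1→G=3, 8−3→G=1, 8−5→G=1, 8−6→G=0. Hits: 1.

2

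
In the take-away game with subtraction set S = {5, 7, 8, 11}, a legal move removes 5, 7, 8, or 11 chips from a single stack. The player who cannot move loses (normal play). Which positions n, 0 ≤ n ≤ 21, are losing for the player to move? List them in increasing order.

n :  0  1  2  3  4  5  6  7  8  9 10 11 12 13 14 15 16 17 18 19 20 21
G :  0  0  0  0  0  1  1  1  1  1  2  2  2  2  2  3  0  0  0  0  0  1
P-positions are exactly the n with G(n) = 0.

0, 1, 2, 3, 4, 16, 17, 18, 19, 20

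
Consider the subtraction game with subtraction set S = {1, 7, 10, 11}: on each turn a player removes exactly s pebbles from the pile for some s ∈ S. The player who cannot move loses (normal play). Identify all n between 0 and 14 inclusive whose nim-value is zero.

G(0) = 0
G(1) = mex{0} = 1
G(2) = mex{1} = 0
G(3) = mex{0} = 1
G(4) = mex{1} = 0
G(5) = mex{0} = 1
G(6) = mex{1} = 0
G(7) = mex{0,0} = 1
G(8) = mex{1,1} = 0
G(9) = mex{0,0} = 1
G(10) = mex{1,1,0} = 2
G(11) = mex{2,0,1,0} = 3
G(12) = mex{3,1,0,1} = 2
G(13) = mex{2,0,1,0} = 3
G(14) = mex{3,1,0,1} = 2
P-positions are exactly the n with G(n) = 0.

0, 2, 4, 6, 8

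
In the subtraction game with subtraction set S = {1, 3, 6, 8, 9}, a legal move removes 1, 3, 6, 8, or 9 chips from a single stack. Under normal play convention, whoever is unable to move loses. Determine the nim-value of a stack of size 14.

n :  0  1  2  3  4  5  6  7  8  9 10 11 12 13 14
G :  0  1  0  1  0  1  2  3  2  3  2  3  4  5  0

0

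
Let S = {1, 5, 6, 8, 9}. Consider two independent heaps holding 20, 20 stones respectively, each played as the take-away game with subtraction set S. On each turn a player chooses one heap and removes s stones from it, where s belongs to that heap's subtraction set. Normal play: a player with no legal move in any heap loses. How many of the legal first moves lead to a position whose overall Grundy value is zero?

0

All heaps use S = {1, 5, 6, 8, 9}:
n :  0  1  2  3  4  5  6  7  8  9 10 11 12 13 14 15 16 17 18 19 20
G :  0  1  0  1  0  1  2  3  2  3  2  3  4  5  0  1  0  1  0  1  2
Heap A: G(20) = 2.
Heap B: G(20) = 2.
Combined Grundy value = 2 ⊕ 2 = 0.
A winning move leaves total XOR = 0, i.e. changes one component's Grundy value g to g ⊕ X where X is the current total.
Heap A: target g' = 2⊕0 = 2, but every legal move changes the Grundy value (mex property), so 0 moves.
Heap B: target g' = 2⊕0 = 2, but every legal move changes the Grundy value (mex property), so 0 moves.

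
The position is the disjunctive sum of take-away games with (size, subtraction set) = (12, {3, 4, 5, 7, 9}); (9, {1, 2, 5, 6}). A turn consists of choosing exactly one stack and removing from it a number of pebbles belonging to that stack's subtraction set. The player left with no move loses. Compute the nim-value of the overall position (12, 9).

Stack A, S = {3, 4, 5, 7, 9}:
G(0) = 0
G(1) = mex{} = 0
G(2) = mex{} = 0
G(3) = mex{0} = 1
G(4) = mex{0,0} = 1
G(5) = mex{0,0,0} = 1
G(6) = mex{1,0,0} = 2
G(7) = mex{1,1,0,0} = 2
G(8) = mex{1,1,1,0} = 2
G(9) = mex{2,1,1,0,0} = 3
G(10) = mex{2,2,1,1,0} = 3
G(11) = mex{2,2,2,1,0} = 3
G(12) = mex{3,2,2,1,1} = 0
G_A(12) = 0.
Stack B, S = {1, 2, 5, 6}:
G(0) = 0
G(1) = mex{0} = 1
G(2) = mex{1,0} = 2
G(3) = mex{2,1} = 0
G(4) = mex{0,2} = 1
G(5) = mex{1,0,0} = 2
G(6) = mex{2,1,1,0} = 3
G(7) = mex{3,2,2,1} = 0
G(8) = mex{0,3,0,2} = 1
G(9) = mex{1,0,1,0} = 2
G_B(9) = 2.
Combined Grundy value = 0 ⊕ 2 = 2.

2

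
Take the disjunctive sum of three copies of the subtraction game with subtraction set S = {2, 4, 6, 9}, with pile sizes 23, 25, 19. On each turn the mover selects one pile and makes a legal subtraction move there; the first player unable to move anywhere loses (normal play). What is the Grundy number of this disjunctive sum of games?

All piles use S = {2, 4, 6, 9}:
n :  0  1  2  3  4  5  6  7  8  9 10 11 12 13 14 15 16 17 18 19 20 21 22 23 24 25
G :  0  0  1  1  2  2  3  3  0  4  1  0  2  1  3  2  0  3  1  0  2  1  3  2  0  3
Pile A: G(23) = 2.
Pile B: G(25) = 3.
Pile C: G(19) = 0.
Combined Grundy value = 2 ⊕ 3 ⊕ 0 = 1.

1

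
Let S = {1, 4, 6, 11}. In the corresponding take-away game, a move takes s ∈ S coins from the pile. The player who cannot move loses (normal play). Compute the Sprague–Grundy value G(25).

G(0) = 0
G(1) = mex{0} = 1
G(2) = mex{1} = 0
G(3) = mex{0} = 1
G(4) = mex{1,0} = 2
G(5) = mex{2,1} = 0
G(6) = mex{0,0,0} = 1
G(7) = mex{1,1,1} = 0
G(8) = mex{0,2,0} = 1
G(9) = mex{1,0,1} = 2
G(10) = mex{2,1,2} = 0
G(11) = mex{0,0,0,0} = 1
G(12) = mex{1,1,1,1} = 0
G(13) = mex{0,2,0,0} = 1
G(14) = mex{1,0,1,1} = 2
G(15) = mex{2,1,2,2} = 0
G(16) = mex{0,0,0,0} = 1
G(17) = mex{1,1,1,1} = 0
G(18) = mex{0,2,0,0} = 1
G(19) = mex{1,0,1,1} = 2
G(20) = mex{2,1,2,2} = 0
G(21) = mex{0,0,0,0} = 1
G(22) = mex{1,1,1,1} = 0
G(23) = mex{0,2,0,0} = 1
G(24) = mex{1,0,1,1} = 2
G(25) = mex{2,1,2,2} = 0

0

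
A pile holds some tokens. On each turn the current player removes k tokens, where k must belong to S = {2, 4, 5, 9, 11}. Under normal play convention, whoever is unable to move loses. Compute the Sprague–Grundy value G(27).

G(0) = 0
G(1) = mex{} = 0
G(2) = mex{0} = 1
G(3) = mex{0} = 1
G(4) = mex{1,0} = 2
G(5) = mex{1,0,0} = 2
G(6) = mex{2,1,0} = 3
G(7) = mex{2,1,1} = 0
G(8) = mex{3,2,1} = 0
G(9) = mex{0,2,2,0} = 1
G(10) = mex{0,3,2,0} = 1
G(11) = mex{1,0,3,1,0} = 2
G(12) = mex{1,0,0,1,0} = 2
G(13) = mex{2,1,0,2,1} = 3
G(14) = mex{2,1,1,2,1} = 0
G(15) = mex{3,2,1,3,2} = 0
G(16) = mex{0,2,2,0,2} = 1
G(17) = mex{0,3,2,0,3} = 1
G(18) = mex{1,0,3,1,0} = 2
G(19) = mex{1,0,0,1,0} = 2
G(20) = mex{2,1,0,2,1} = 3
G(21) = mex{2,1,1,2,1} = 0
G(22) = mex{3,2,1,3,2} = 0
G(23) = mex{0,2,2,0,2} = 1
G(24) = mex{0,3,2,0,3} = 1
G(25) = mex{1,0,3,1,0} = 2
G(26) = mex{1,0,0,1,0} = 2
G(27) = mex{2,1,0,2,1} = 3

3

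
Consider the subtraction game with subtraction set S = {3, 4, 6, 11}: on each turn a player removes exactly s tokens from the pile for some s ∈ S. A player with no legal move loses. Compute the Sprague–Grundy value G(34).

0

n :  0  1  2  3  4  5  6  7  8  9 10 11 12 13 14 15 16 17 18 19 20 21 22 23 24 25 26 27 28 29 30 31 32 33 34
G :  0  0  0  1  1  1  2  2  2  0  0  3  1  1  4  2  2  0  0  0  1  1  1  2  2  2  0  0  3  1  1  4  2  2  0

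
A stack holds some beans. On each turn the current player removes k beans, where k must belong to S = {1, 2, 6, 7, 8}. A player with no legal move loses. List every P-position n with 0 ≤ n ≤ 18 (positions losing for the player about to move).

0, 3, 12, 15

n :  0  1  2  3  4  5  6  7  8  9 10 11 12 13 14 15 16 17 18
G :  0  1  2  0  1  2  3  4  5  3  4  5  0  1  2  0  1  2  3
P-positions are exactly the n with G(n) = 0.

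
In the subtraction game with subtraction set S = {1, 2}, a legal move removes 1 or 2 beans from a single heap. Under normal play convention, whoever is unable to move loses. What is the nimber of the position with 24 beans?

G(0) = 0
G(1) = mex{0} = 1
G(2) = mex{1,0} = 2
G(3) = mex{2,1} = 0
G(4) = mex{0,2} = 1
G(5) = mex{1,0} = 2
G(6) = mex{2,1} = 0
G(7) = mex{0,2} = 1
G(8) = mex{1,0} = 2
G(9) = mex{2,1} = 0
G(10) = mex{0,2} = 1
G(11) = mex{1,0} = 2
G(12) = mex{2,1} = 0
G(13) = mex{0,2} = 1
G(14) = mex{1,0} = 2
G(15) = mex{2,1} = 0
G(16) = mex{0,2} = 1
G(17) = mex{1,0} = 2
G(18) = mex{2,1} = 0
G(19) = mex{0,2} = 1
G(20) = mex{1,0} = 2
G(21) = mex{2,1} = 0
G(22) = mex{0,2} = 1
G(23) = mex{1,0} = 2
G(24) = mex{2,1} = 0

0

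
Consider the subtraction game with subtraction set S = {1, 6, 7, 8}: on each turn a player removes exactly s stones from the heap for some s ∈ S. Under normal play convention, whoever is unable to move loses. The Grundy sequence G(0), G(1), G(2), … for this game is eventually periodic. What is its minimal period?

13

G(0) = 0
G(1) = mex{0} = 1
G(2) = mex{1} = 0
G(3) = mex{0} = 1
G(4) = mex{1} = 0
G(5) = mex{0} = 1
G(6) = mex{1,0} = 2
G(7) = mex{2,1,0} = 3
G(8) = mex{3,0,1,0} = 2
G(9) = mex{2,1,0,1} = 3
G(10) = mex{3,0,1,0} = 2
G(11) = mex{2,1,0,1} = 3
G(12) = mex{3,2,1,0} = 4
G(13) = mex{4,3,2,1} = 0
G(14) = mex{0,2,3,2} = 1
G(15) = mex{1,3,2,3} = 0
G(16) = mex{0,2,3,2} = 1
G(17) = mex{1,3,2,3} = 0
G(18) = mex{0,4,3,2} = 1
G(19) = mex{1,0,4,3} = 2
G(20) = mex{2,1,0,4} = 3
G(21) = mex{3,0,1,0} = 2
G(22) = mex{2,1,0,1} = 3
G(23) = mex{3,0,1,0} = 2
G(24) = mex{2,1,0,1} = 3
G(25) = mex{3,2,1,0} = 4
G(26) = mex{4,3,2,1} = 0
G(27) = mex{0,2,3,2} = 1
G(n+13) = G(n) holds for n = 0,…,7 (a full window of length max(S) = 8), so the sequence is purely periodic with period 13.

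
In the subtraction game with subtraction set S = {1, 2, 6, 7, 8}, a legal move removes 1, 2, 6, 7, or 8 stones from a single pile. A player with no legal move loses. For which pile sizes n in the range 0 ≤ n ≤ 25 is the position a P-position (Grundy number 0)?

0, 3, 12, 15, 24

n :  0  1  2  3  4  5  6  7  8  9 10 11 12 13 14 15 16 17 18 19 20 21 22 23 24 25
G :  0  1  2  0  1  2  3  4  5  3  4  5  0  1  2  0  1  2  3  4  5  3  4  5  0  1
P-positions are exactly the n with G(n) = 0.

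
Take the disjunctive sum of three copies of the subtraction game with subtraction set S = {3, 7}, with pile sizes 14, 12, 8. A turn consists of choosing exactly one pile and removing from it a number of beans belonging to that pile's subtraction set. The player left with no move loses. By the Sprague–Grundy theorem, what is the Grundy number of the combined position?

3

All piles use S = {3, 7}:
G(0) = 0
G(1) = mex{} = 0
G(2) = mex{} = 0
G(3) = mex{0} = 1
G(4) = mex{0} = 1
G(5) = mex{0} = 1
G(6) = mex{1} = 0
G(7) = mex{1,0} = 2
G(8) = mex{1,0} = 2
G(9) = mex{0,0} = 1
G(10) = mex{2,1} = 0
G(11) = mex{2,1} = 0
G(12) = mex{1,1} = 0
G(13) = mex{0,0} = 1
G(14) = mex{0,2} = 1
Pile A: G(14) = 1.
Pile B: G(12) = 0.
Pile C: G(8) = 2.
Combined Grundy value = 1 ⊕ 0 ⊕ 2 = 3.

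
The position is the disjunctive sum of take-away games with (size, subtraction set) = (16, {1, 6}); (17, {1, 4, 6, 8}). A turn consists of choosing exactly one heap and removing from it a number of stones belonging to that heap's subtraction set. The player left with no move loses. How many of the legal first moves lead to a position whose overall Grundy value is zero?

0

Heap A, S = {1, 6}:
G(0) = 0
G(1) = mex{0} = 1
G(2) = mex{1} = 0
G(3) = mex{0} = 1
G(4) = mex{1} = 0
G(5) = mex{0} = 1
G(6) = mex{1,0} = 2
G(7) = mex{2,1} = 0
G(8) = mex{0,0} = 1
G(9) = mex{1,1} = 0
G(10) = mex{0,0} = 1
G(11) = mex{1,1} = 0
G(12) = mex{0,2} = 1
G(13) = mex{1,0} = 2
G(14) = mex{2,1} = 0
G(15) = mex{0,0} = 1
G(16) = mex{1,1} = 0
G_A(16) = 0.
Heap B, S = {1, 4, 6, 8}:
G(0) = 0
G(1) = mex{0} = 1
G(2) = mex{1} = 0
G(3) = mex{0} = 1
G(4) = mex{1,0} = 2
G(5) = mex{2,1} = 0
G(6) = mex{0,0,0} = 1
G(7) = mex{1,1,1} = 0
G(8) = mex{0,2,0,0} = 1
G(9) = mex{1,0,1,1} = 2
G(10) = mex{2,1,2,0} = 3
G(11) = mex{3,0,0,1} = 2
G(12) = mex{2,1,1,2} = 0
G(13) = mex{0,2,0,0} = 1
G(14) = mex{1,3,1,1} = 0
G(15) = mex{0,2,2,0} = 1
G(16) = mex{1,0,3,1} = 2
G(17) = mex{2,1,2,2} = 0
G_B(17) = 0.
Combined Grundy value = 0 ⊕ 0 = 0.
A winning move leaves total XOR = 0, i.e. changes one component's Grundy value g to g ⊕ X where X is the current total.
Heap A: target g' = 0⊕0 = 0, but every legal move changes the Grundy value (mex property), so 0 moves.
Heap B: target g' = 0⊕0 = 0, but every legal move changes the Grundy value (mex property), so 0 moves.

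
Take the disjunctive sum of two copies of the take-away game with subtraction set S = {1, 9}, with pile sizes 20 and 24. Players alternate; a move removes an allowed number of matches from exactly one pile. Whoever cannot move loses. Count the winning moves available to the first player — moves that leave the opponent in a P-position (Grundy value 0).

0

All piles use S = {1, 9}:
n :  0  1  2  3  4  5  6  7  8  9 10 11 12 13 14 15 16 17 18 19 20 21 22 23 24
G :  0  1  0  1  0  1  0  1  0  1  0  1  0  1  0  1  0  1  0  1  0  1  0  1  0
Pile A: G(20) = 0.
Pile B: G(24) = 0.
Combined Grundy value = 0 ⊕ 0 = 0.
A winning move leaves total XOR = 0, i.e. changes one component's Grundy value g to g ⊕ X where X is the current total.
Pile A: target g' = 0⊕0 = 0, but every legal move changes the Grundy value (mex property), so 0 moves.
Pile B: target g' = 0⊕0 = 0, but every legal move changes the Grundy value (mex property), so 0 moves.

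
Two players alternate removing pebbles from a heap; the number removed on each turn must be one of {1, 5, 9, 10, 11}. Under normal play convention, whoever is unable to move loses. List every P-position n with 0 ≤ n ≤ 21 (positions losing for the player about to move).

G(0) = 0
G(1) = mex{0} = 1
G(2) = mex{1} = 0
G(3) = mex{0} = 1
G(4) = mex{1} = 0
G(5) = mex{0,0} = 1
G(6) = mex{1,1} = 0
G(7) = mex{0,0} = 1
G(8) = mex{1,1} = 0
G(9) = mex{0,0,0} = 1
G(10) = mex{1,1,1,0} = 2
G(11) = mex{2,0,0,1,0} = 3
G(12) = mex{3,1,1,0,1} = 2
G(13) = mex{2,0,0,1,0} = 3
G(14) = mex{3,1,1,0,1} = 2
G(15) = mex{2,2,0,1,0} = 3
G(16) = mex{3,3,1,0,1} = 2
G(17) = mex{2,2,0,1,0} = 3
G(18) = mex{3,3,1,0,1} = 2
G(19) = mex{2,2,2,1,0} = 3
G(20) = mex{3,3,3,2,1} = 0
G(21) = mex{0,2,2,3,2} = 1
P-positions are exactly the n with G(n) = 0.

0, 2, 4, 6, 8, 20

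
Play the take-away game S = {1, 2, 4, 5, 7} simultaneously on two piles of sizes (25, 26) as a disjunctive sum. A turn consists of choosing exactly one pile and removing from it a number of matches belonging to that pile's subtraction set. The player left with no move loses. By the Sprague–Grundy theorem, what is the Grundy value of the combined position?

3

All piles use S = {1, 2, 4, 5, 7}:
G(0) = 0
G(1) = mex{0} = 1
G(2) = mex{1,0} = 2
G(3) = mex{2,1} = 0
G(4) = mex{0,2,0} = 1
G(5) = mex{1,0,1,0} = 2
G(6) = mex{2,1,2,1} = 0
G(7) = mex{0,2,0,2,0} = 1
G(8) = mex{1,0,1,0,1} = 2
G(9) = mex{2,1,2,1,2} = 0
G(10) = mex{0,2,0,2,0} = 1
G(11) = mex{1,0,1,0,1} = 2
G(12) = mex{2,1,2,1,2} = 0
G(13) = mex{0,2,0,2,0} = 1
G(14) = mex{1,0,1,0,1} = 2
G(15) = mex{2,1,2,1,2} = 0
G(16) = mex{0,2,0,2,0} = 1
G(17) = mex{1,0,1,0,1} = 2
G(18) = mex{2,1,2,1,2} = 0
G(19) = mex{0,2,0,2,0} = 1
G(20) = mex{1,0,1,0,1} = 2
G(21) = mex{2,1,2,1,2} = 0
G(22) = mex{0,2,0,2,0} = 1
G(23) = mex{1,0,1,0,1} = 2
G(24) = mex{2,1,2,1,2} = 0
G(25) = mex{0,2,0,2,0} = 1
G(26) = mex{1,0,1,0,1} = 2
Pile A: G(25) = 1.
Pile B: G(26) = 2.
Combined Grundy value = 1 ⊕ 2 = 3.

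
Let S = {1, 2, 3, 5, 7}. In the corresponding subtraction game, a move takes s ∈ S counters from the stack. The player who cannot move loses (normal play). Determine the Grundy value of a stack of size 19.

3

G(0) = 0
G(1) = mex{0} = 1
G(2) = mex{1,0} = 2
G(3) = mex{2,1,0} = 3
G(4) = mex{3,2,1} = 0
G(5) = mex{0,3,2,0} = 1
G(6) = mex{1,0,3,1} = 2
G(7) = mex{2,1,0,2,0} = 3
G(8) = mex{3,2,1,3,1} = 0
G(9) = mex{0,3,2,0,2} = 1
G(10) = mex{1,0,3,1,3} = 2
G(11) = mex{2,1,0,2,0} = 3
G(12) = mex{3,2,1,3,1} = 0
G(13) = mex{0,3,2,0,2} = 1
G(14) = mex{1,0,3,1,3} = 2
G(15) = mex{2,1,0,2,0} = 3
G(16) = mex{3,2,1,3,1} = 0
G(17) = mex{0,3,2,0,2} = 1
G(18) = mex{1,0,3,1,3} = 2
G(19) = mex{2,1,0,2,0} = 3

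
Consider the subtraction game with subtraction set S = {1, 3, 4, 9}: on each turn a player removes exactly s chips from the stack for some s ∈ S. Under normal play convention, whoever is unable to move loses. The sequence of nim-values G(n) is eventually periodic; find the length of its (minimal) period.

n :  0  1  2  3  4  5  6  7  8  9 10 11 12 13 14 15 16 17 18 19 20 21 22 23 24 25
G :  0  1  0  1  2  3  2  0  1  4  3  2  0  1  0  1  2  3  2  0  1  4  3  2  0  1
G(n+12) = G(n) holds for n = 0,…,8 (a full window of length max(S) = 9), so the sequence is purely periodic with period 12.

12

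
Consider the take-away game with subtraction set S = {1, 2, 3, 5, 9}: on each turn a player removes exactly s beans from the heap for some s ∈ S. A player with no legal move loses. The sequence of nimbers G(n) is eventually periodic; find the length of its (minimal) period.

4

n :  0  1  2  3  4  5  6  7  8  9 10 11 12 13 14
G :  0  1  2  3  0  1  2  3  0  1  2  3  0  1  2
G(n+4) = G(n) holds for n = 0,…,8 (a full window of length max(S) = 9), so the sequence is purely periodic with period 4.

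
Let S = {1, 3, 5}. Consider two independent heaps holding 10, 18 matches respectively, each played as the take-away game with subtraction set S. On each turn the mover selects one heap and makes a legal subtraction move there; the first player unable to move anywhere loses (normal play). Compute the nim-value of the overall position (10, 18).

0

All heaps use S = {1, 3, 5}:
G(0) = 0
G(1) = mex{0} = 1
G(2) = mex{1} = 0
G(3) = mex{0,0} = 1
G(4) = mex{1,1} = 0
G(5) = mex{0,0,0} = 1
G(6) = mex{1,1,1} = 0
G(7) = mex{0,0,0} = 1
G(8) = mex{1,1,1} = 0
G(9) = mex{0,0,0} = 1
G(10) = mex{1,1,1} = 0
G(11) = mex{0,0,0} = 1
G(12) = mex{1,1,1} = 0
G(13) = mex{0,0,0} = 1
G(14) = mex{1,1,1} = 0
G(15) = mex{0,0,0} = 1
G(16) = mex{1,1,1} = 0
G(17) = mex{0,0,0} = 1
G(18) = mex{1,1,1} = 0
Heap A: G(10) = 0.
Heap B: G(18) = 0.
Combined Grundy value = 0 ⊕ 0 = 0.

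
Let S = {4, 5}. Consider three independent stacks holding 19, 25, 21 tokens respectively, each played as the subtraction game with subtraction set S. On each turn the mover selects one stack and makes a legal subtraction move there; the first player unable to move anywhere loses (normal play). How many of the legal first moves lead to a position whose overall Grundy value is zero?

5

All stacks use S = {4, 5}:
G(0) = 0
G(1) = mex{} = 0
G(2) = mex{} = 0
G(3) = mex{} = 0
G(4) = mex{0} = 1
G(5) = mex{0,0} = 1
G(6) = mex{0,0} = 1
G(7) = mex{0,0} = 1
G(8) = mex{1,0} = 2
G(9) = mex{1,1} = 0
G(10) = mex{1,1} = 0
G(11) = mex{1,1} = 0
G(12) = mex{2,1} = 0
G(13) = mex{0,2} = 1
G(14) = mex{0,0} = 1
G(15) = mex{0,0} = 1
G(16) = mex{0,0} = 1
G(17) = mex{1,0} = 2
G(18) = mex{1,1} = 0
G(19) = mex{1,1} = 0
G(20) = mex{1,1} = 0
G(21) = mex{2,1} = 0
G(22) = mex{0,2} = 1
G(23) = mex{0,0} = 1
G(24) = mex{0,0} = 1
G(25) = mex{0,0} = 1
Stack A: G(19) = 0.
Stack B: G(25) = 1.
Stack C: G(21) = 0.
Combined Grundy value = 0 ⊕ 1 ⊕ 0 = 1.
A winning move leaves total XOR = 0, i.e. changes one component's Grundy value g to g ⊕ X where X is the current total.
Stack A: need g' = 0⊕1 = 1. Options: 19−4→G=1, 19−5→G=1. Hits: 2.
Stack B: need g' = 1⊕1 = 0. Options: 25−4→G=0, 25−5→G=0. Hits: 2.
Stack C: need g' = 0⊕1 = 1. Options: 21−4→G=2, 21−5→G=1. Hits: 1.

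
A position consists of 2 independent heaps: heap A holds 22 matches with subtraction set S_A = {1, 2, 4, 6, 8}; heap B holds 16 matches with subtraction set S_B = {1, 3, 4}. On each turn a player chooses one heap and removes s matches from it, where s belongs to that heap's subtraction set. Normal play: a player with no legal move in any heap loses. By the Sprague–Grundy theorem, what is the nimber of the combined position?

Heap A, S = {1, 2, 4, 6, 8}:
n :  0  1  2  3  4  5  6  7  8  9 10 11 12 13 14 15 16 17 18 19 20 21 22
G :  0  1  2  0  1  2  3  4  5  3  0  1  2  0  1  2  3  4  5  3  0  1  2
G_A(22) = 2.
Heap B, S = {1, 3, 4}:
G(0) = 0
G(1) = mex{0} = 1
G(2) = mex{1} = 0
G(3) = mex{0,0} = 1
G(4) = mex{1,1,0} = 2
G(5) = mex{2,0,1} = 3
G(6) = mex{3,1,0} = 2
G(7) = mex{2,2,1} = 0
G(8) = mex{0,3,2} = 1
G(9) = mex{1,2,3} = 0
G(10) = mex{0,0,2} = 1
G(11) = mex{1,1,0} = 2
G(12) = mex{2,0,1} = 3
G(13) = mex{3,1,0} = 2
G(14) = mex{2,2,1} = 0
G(15) = mex{0,3,2} = 1
G(16) = mex{1,2,3} = 0
G_B(16) = 0.
Combined Grundy value = 2 ⊕ 0 = 2.

2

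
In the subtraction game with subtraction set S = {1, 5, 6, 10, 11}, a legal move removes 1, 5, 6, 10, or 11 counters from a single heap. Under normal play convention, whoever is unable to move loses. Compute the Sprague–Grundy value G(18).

n :  0  1  2  3  4  5  6  7  8  9 10 11 12 13 14 15 16 17 18
G :  0  1  0  1  0  1  2  3  2  3  2  3  4  5  4  5  0  1  0

0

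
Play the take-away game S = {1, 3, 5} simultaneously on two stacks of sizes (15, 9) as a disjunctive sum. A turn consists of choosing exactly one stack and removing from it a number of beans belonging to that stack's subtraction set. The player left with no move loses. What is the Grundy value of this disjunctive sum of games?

0

All stacks use S = {1, 3, 5}:
G(0) = 0
G(1) = mex{0} = 1
G(2) = mex{1} = 0
G(3) = mex{0,0} = 1
G(4) = mex{1,1} = 0
G(5) = mex{0,0,0} = 1
G(6) = mex{1,1,1} = 0
G(7) = mex{0,0,0} = 1
G(8) = mex{1,1,1} = 0
G(9) = mex{0,0,0} = 1
G(10) = mex{1,1,1} = 0
G(11) = mex{0,0,0} = 1
G(12) = mex{1,1,1} = 0
G(13) = mex{0,0,0} = 1
G(14) = mex{1,1,1} = 0
G(15) = mex{0,0,0} = 1
Stack A: G(15) = 1.
Stack B: G(9) = 1.
Combined Grundy value = 1 ⊕ 1 = 0.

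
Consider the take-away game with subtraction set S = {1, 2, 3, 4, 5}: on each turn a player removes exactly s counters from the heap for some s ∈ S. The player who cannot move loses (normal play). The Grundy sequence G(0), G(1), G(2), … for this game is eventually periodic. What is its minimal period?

6

G(0) = 0
G(1) = mex{0} = 1
G(2) = mex{1,0} = 2
G(3) = mex{2,1,0} = 3
G(4) = mex{3,2,1,0} = 4
G(5) = mex{4,3,2,1,0} = 5
G(6) = mex{5,4,3,2,1} = 0
G(7) = mex{0,5,4,3,2} = 1
G(8) = mex{1,0,5,4,3} = 2
G(9) = mex{2,1,0,5,4} = 3
G(10) = mex{3,2,1,0,5} = 4
G(11) = mex{4,3,2,1,0} = 5
G(12) = mex{5,4,3,2,1} = 0
G(13) = mex{0,5,4,3,2} = 1
G(14) = mex{1,0,5,4,3} = 2
G(n+6) = G(n) holds for n = 0,…,4 (a full window of length max(S) = 5), so the sequence is purely periodic with period 6.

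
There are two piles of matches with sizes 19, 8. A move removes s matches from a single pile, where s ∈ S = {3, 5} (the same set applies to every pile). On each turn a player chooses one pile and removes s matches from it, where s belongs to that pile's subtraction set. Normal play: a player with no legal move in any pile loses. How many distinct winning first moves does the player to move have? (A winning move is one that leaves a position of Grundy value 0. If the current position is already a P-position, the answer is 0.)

All piles use S = {3, 5}:
n :  0  1  2  3  4  5  6  7  8  9 10 11 12 13 14 15 16 17 18 19
G :  0  0  0  1  1  1  2  2  0  0  0  1  1  1  2  2  0  0  0  1
Pile A: G(19) = 1.
Pile B: G(8) = 0.
Combined Grundy value = 1 ⊕ 0 = 1.
A winning move leaves total XOR = 0, i.e. changes one component's Grundy value g to g ⊕ X where X is the current total.
Pile A: need g' = 1⊕1 = 0. Options: 19−3→G=0, 19−5→G=2. Hits: 1.
Pile B: need g' = 0⊕1 = 1. Options: 8−3→G=1, 8−5→G=1. Hits: 2.

3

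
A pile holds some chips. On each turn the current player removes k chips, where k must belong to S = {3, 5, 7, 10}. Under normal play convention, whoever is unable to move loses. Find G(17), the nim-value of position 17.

1

n :  0  1  2  3  4  5  6  7  8  9 10 11 12 13 14 15 16 17
G :  0  0  0  1  1  1  2  2  2  3  3  3  4  0  0  0  1  1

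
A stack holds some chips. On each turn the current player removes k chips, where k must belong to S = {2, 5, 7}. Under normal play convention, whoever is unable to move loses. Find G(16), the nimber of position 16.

n :  0  1  2  3  4  5  6  7  8  9 10 11 12 13 14 15 16
G :  0  0  1  1  0  2  1  3  2  2  0  3  1  0  0  1  1

1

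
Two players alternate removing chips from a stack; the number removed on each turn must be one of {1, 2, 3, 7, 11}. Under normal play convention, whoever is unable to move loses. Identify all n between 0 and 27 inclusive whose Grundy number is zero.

0, 4, 8, 12, 16, 20, 24

n :  0  1  2  3  4  5  6  7  8  9 10 11 12 13 14 15 16 17 18 19 20 21 22 23 24 25 26 27
G :  0  1  2  3  0  1  2  3  0  1  2  3  0  1  2  3  0  1  2  3  0  1  2  3  0  1  2  3
P-positions are exactly the n with G(n) = 0.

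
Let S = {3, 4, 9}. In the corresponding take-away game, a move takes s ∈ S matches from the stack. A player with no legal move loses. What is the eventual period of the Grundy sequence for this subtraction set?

13

G(0) = 0
G(1) = mex{} = 0
G(2) = mex{} = 0
G(3) = mex{0} = 1
G(4) = mex{0,0} = 1
G(5) = mex{0,0} = 1
G(6) = mex{1,0} = 2
G(7) = mex{1,1} = 0
G(8) = mex{1,1} = 0
G(9) = mex{2,1,0} = 3
G(10) = mex{0,2,0} = 1
G(11) = mex{0,0,0} = 1
G(12) = mex{3,0,1} = 2
G(13) = mex{1,3,1} = 0
G(14) = mex{1,1,1} = 0
G(15) = mex{2,1,2} = 0
G(16) = mex{0,2,0} = 1
G(17) = mex{0,0,0} = 1
G(18) = mex{0,0,3} = 1
G(19) = mex{1,0,1} = 2
G(20) = mex{1,1,1} = 0
G(21) = mex{1,1,2} = 0
G(22) = mex{2,1,0} = 3
G(23) = mex{0,2,0} = 1
G(24) = mex{0,0,0} = 1
G(25) = mex{3,0,1} = 2
G(26) = mex{1,3,1} = 0
G(27) = mex{1,1,1} = 0
G(n+13) = G(n) holds for n = 0,…,8 (a full window of length max(S) = 9), so the sequence is purely periodic with period 13.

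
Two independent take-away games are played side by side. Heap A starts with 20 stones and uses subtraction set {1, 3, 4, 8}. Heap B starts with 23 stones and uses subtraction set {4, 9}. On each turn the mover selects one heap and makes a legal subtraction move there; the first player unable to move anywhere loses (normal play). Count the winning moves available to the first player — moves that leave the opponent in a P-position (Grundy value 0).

Heap A, S = {1, 3, 4, 8}:
G(0) = 0
G(1) = mex{0} = 1
G(2) = mex{1} = 0
G(3) = mex{0,0} = 1
G(4) = mex{1,1,0} = 2
G(5) = mex{2,0,1} = 3
G(6) = mex{3,1,0} = 2
G(7) = mex{2,2,1} = 0
G(8) = mex{0,3,2,0} = 1
G(9) = mex{1,2,3,1} = 0
G(10) = mex{0,0,2,0} = 1
G(11) = mex{1,1,0,1} = 2
G(12) = mex{2,0,1,2} = 3
G(13) = mex{3,1,0,3} = 2
G(14) = mex{2,2,1,2} = 0
G(15) = mex{0,3,2,0} = 1
G(16) = mex{1,2,3,1} = 0
G(17) = mex{0,0,2,0} = 1
G(18) = mex{1,1,0,1} = 2
G(19) = mex{2,0,1,2} = 3
G(20) = mex{3,1,0,3} = 2
G_A(20) = 2.
Heap B, S = {4, 9}:
G(0) = 0
G(1) = mex{} = 0
G(2) = mex{} = 0
G(3) = mex{} = 0
G(4) = mex{0} = 1
G(5) = mex{0} = 1
G(6) = mex{0} = 1
G(7) = mex{0} = 1
G(8) = mex{1} = 0
G(9) = mex{1,0} = 2
G(10) = mex{1,0} = 2
G(11) = mex{1,0} = 2
G(12) = mex{0,0} = 1
G(13) = mex{2,1} = 0
G(14) = mex{2,1} = 0
G(15) = mex{2,1} = 0
G(16) = mex{1,1} = 0
G(17) = mex{0,0} = 1
G(18) = mex{0,2} = 1
G(19) = mex{0,2} = 1
G(20) = mex{0,2} = 1
G(21) = mex{1,1} = 0
G(22) = mex{1,0} = 2
G(23) = mex{1,0} = 2
G_B(23) = 2.
Combined Grundy value = 2 ⊕ 2 = 0.
A winning move leaves total XOR = 0, i.e. changes one component's Grundy value g to g ⊕ X where X is the current total.
Heap A: target g' = 2⊕0 = 2, but every legal move changes the Grundy value (mex property), so 0 moves.
Heap B: target g' = 2⊕0 = 2, but every legal move changes the Grundy value (mex property), so 0 moves.

0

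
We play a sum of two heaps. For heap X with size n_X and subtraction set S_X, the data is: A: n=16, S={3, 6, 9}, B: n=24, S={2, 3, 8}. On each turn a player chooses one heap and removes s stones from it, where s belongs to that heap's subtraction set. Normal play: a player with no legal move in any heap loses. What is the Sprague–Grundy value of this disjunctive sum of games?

3

Heap A, S = {3, 6, 9}:
n :  0  1  2  3  4  5  6  7  8  9 10 11 12 13 14 15 16
G :  0  0  0  1  1  1  2  2  2  3  3  3  0  0  0  1  1
G_A(16) = 1.
Heap B, S = {2, 3, 8}:
G(0) = 0
G(1) = mex{} = 0
G(2) = mex{0} = 1
G(3) = mex{0,0} = 1
G(4) = mex{1,0} = 2
G(5) = mex{1,1} = 0
G(6) = mex{2,1} = 0
G(7) = mex{0,2} = 1
G(8) = mex{0,0,0} = 1
G(9) = mex{1,0,0} = 2
G(10) = mex{1,1,1} = 0
G(11) = mex{2,1,1} = 0
G(12) = mex{0,2,2} = 1
G(13) = mex{0,0,0} = 1
G(14) = mex{1,0,0} = 2
G(15) = mex{1,1,1} = 0
G(16) = mex{2,1,1} = 0
G(17) = mex{0,2,2} = 1
G(18) = mex{0,0,0} = 1
G(19) = mex{1,0,0} = 2
G(20) = mex{1,1,1} = 0
G(21) = mex{2,1,1} = 0
G(22) = mex{0,2,2} = 1
G(23) = mex{0,0,0} = 1
G(24) = mex{1,0,0} = 2
G_B(24) = 2.
Combined Grundy value = 1 ⊕ 2 = 3.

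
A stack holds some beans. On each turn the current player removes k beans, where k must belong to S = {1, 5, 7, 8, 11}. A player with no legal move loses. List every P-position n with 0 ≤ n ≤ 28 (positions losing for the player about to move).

n :  0  1  2  3  4  5  6  7  8  9 10 11 12 13 14 15 16 17 18 19 20 21 22 23 24 25 26 27 28
G :  0  1  0  1  0  1  0  1  2  3  2  3  2  3  2  3  0  1  0  1  0  1  0  1  2  3  2  3  2
P-positions are exactly the n with G(n) = 0.

0, 2, 4, 6, 16, 18, 20, 22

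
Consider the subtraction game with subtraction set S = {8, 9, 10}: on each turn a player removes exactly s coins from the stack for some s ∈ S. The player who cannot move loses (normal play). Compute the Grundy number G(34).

2

G(0) = 0
G(1) = mex{} = 0
G(2) = mex{} = 0
G(3) = mex{} = 0
G(4) = mex{} = 0
G(5) = mex{} = 0
G(6) = mex{} = 0
G(7) = mex{} = 0
G(8) = mex{0} = 1
G(9) = mex{0,0} = 1
G(10) = mex{0,0,0} = 1
G(11) = mex{0,0,0} = 1
G(12) = mex{0,0,0} = 1
G(13) = mex{0,0,0} = 1
G(14) = mex{0,0,0} = 1
G(15) = mex{0,0,0} = 1
G(16) = mex{1,0,0} = 2
G(17) = mex{1,1,0} = 2
G(18) = mex{1,1,1} = 0
G(19) = mex{1,1,1} = 0
G(20) = mex{1,1,1} = 0
G(21) = mex{1,1,1} = 0
G(22) = mex{1,1,1} = 0
G(23) = mex{1,1,1} = 0
G(24) = mex{2,1,1} = 0
G(25) = mex{2,2,1} = 0
G(26) = mex{0,2,2} = 1
G(27) = mex{0,0,2} = 1
G(28) = mex{0,0,0} = 1
G(29) = mex{0,0,0} = 1
G(30) = mex{0,0,0} = 1
G(31) = mex{0,0,0} = 1
G(32) = mex{0,0,0} = 1
G(33) = mex{0,0,0} = 1
G(34) = mex{1,0,0} = 2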